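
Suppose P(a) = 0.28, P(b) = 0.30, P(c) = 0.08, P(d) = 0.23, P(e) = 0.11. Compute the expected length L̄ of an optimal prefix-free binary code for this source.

2.19 bits/symbol

Repeatedly combine the two least-probable nodes; the expected code length is the sum of the merged weights.
merge 2/25 + 11/100 → 19/100
merge 19/100 + 23/100 → 21/50
merge 7/25 + 3/10 → 29/50
merge 21/50 + 29/50 → 1
L = 19/100 + 21/50 + 29/50 + 1 = 219/100 = 2.19 bits/symbol.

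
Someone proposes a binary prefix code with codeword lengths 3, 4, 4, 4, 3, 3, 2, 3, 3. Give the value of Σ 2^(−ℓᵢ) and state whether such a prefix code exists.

1.0625; no

With common denominator 2^4 = 16: Σ 2^(−ℓᵢ) = 2/16 + 1/16 + 1/16 + 1/16 + 2/16 + 2/16 + 4/16 + 2/16 + 2/16 = 17/16 = 1.0625.
Kraft's inequality requires Σ ≤ 1; here Σ = 1.0625 > 1, so no such prefix code exists.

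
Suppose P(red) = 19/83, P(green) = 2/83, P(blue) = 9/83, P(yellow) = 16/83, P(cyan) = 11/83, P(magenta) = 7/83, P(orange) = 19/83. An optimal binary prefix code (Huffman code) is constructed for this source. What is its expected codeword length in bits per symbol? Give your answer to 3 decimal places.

2.651 bits/symbol

Repeatedly combine the two least-probable nodes; the expected code length is the sum of the merged weights.
merge 2/83 + 7/83 → 9/83
merge 9/83 + 9/83 → 18/83
merge 11/83 + 16/83 → 27/83
merge 18/83 + 19/83 → 37/83
merge 19/83 + 27/83 → 46/83
merge 37/83 + 46/83 → 1
L = 9/83 + 18/83 + 27/83 + 37/83 + 46/83 + 1 = 220/83 ≈ 2.651 bits/symbol.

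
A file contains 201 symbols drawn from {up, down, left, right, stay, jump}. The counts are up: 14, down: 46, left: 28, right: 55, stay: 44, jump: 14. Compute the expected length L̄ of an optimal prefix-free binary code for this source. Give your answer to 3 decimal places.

2.418 bits/symbol

Probabilities are the counts divided by 201.
Repeatedly combine the two least-probable nodes; the expected code length is the sum of the merged weights.
merge 14/201 + 14/201 → 28/201
merge 28/201 + 28/201 → 56/201
merge 44/201 + 46/201 → 30/67
merge 55/201 + 56/201 → 37/67
merge 30/67 + 37/67 → 1
L = 28/201 + 56/201 + 30/67 + 37/67 + 1 = 162/67 ≈ 2.418 bits/symbol.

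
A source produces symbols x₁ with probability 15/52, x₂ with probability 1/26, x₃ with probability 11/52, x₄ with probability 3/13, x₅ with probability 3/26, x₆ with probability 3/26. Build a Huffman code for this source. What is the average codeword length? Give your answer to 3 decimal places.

2.423 bits/symbol

Repeatedly combine the two least-probable nodes; the expected code length is the sum of the merged weights.
merge 1/26 + 3/26 → 2/13
merge 3/26 + 2/13 → 7/26
merge 11/52 + 3/13 → 23/52
merge 7/26 + 15/52 → 29/52
merge 23/52 + 29/52 → 1
L = 2/13 + 7/26 + 23/52 + 29/52 + 1 = 63/26 ≈ 2.423 bits/symbol.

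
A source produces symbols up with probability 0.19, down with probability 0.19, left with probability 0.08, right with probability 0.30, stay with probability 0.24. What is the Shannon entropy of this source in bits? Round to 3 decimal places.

H = −Σ pᵢ log₂ pᵢ.
−0.19·log₂(0.19) = 0.4552
−0.19·log₂(0.19) = 0.4552
−0.08·log₂(0.08) = 0.2915
−0.30·log₂(0.30) = 0.5211
−0.24·log₂(0.24) = 0.4941
Sum ≈ 2.2172 → 2.217 bits.

2.217 bits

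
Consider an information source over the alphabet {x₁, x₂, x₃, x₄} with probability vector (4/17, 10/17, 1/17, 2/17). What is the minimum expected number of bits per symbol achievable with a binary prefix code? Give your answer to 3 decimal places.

1.588 bits/symbol

Repeatedly combine the two least-probable nodes; the expected code length is the sum of the merged weights.
merge 1/17 + 2/17 → 3/17
merge 3/17 + 4/17 → 7/17
merge 7/17 + 10/17 → 1
L = 3/17 + 7/17 + 1 = 27/17 ≈ 1.588 bits/symbol.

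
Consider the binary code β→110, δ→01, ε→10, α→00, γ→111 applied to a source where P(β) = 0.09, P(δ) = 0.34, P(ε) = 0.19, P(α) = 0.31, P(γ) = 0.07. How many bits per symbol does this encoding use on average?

2.16 bits/symbol

L̄ = Σ pᵢ·ℓᵢ = 0.09·3 + 0.34·2 + 0.19·2 + 0.31·2 + 0.07·3 = 2.16 bits/symbol.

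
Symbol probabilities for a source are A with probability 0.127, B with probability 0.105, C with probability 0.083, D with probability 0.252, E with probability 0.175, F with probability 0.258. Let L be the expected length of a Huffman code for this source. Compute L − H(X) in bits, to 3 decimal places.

0.027 bits

Entropy H = −Σ p log₂ p ≈ 2.4630 bits.
Huffman merges: 83/1000+21/200→47/250; 127/1000+7/40→151/500; 47/250+63/250→11/25; 129/500+151/500→14/25; 11/25+14/25→1. L = 249/100 ≈ 2.4900.
L − H = 2.4900 − 2.4630 = 0.027 bits.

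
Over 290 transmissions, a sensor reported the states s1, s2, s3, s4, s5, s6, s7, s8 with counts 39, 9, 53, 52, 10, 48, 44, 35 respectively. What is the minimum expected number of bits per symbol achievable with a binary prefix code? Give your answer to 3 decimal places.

Probabilities are the counts divided by 290.
Repeatedly combine the two least-probable nodes; the expected code length is the sum of the merged weights.
merge 9/290 + 1/29 → 19/290
merge 19/290 + 7/58 → 27/145
merge 39/290 + 22/145 → 83/290
merge 24/145 + 26/145 → 10/29
merge 53/290 + 27/145 → 107/290
merge 83/290 + 10/29 → 183/290
merge 107/290 + 183/290 → 1
L = 19/290 + 27/145 + 83/290 + 10/29 + 107/290 + 183/290 + 1 = 418/145 ≈ 2.883 bits/symbol.

2.883 bits/symbol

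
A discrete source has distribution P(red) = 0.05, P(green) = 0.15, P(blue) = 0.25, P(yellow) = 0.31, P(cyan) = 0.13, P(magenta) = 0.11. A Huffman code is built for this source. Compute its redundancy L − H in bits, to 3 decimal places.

0.057 bits

Entropy H = −Σ p log₂ p ≈ 2.3834 bits.
Huffman merges: 1/20+11/100→4/25; 13/100+3/20→7/25; 4/25+1/4→41/100; 7/25+31/100→59/100; 41/100+59/100→1. L = 61/25 ≈ 2.4400.
L − H = 2.4400 − 2.3834 = 0.057 bits.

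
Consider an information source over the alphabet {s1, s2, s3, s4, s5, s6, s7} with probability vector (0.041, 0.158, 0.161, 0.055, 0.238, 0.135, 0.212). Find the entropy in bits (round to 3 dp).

H = −Σ pᵢ log₂ pᵢ.
−0.041·log₂(0.041) = 0.1889
−0.158·log₂(0.158) = 0.4206
−0.161·log₂(0.161) = 0.4242
−0.055·log₂(0.055) = 0.2301
−0.238·log₂(0.238) = 0.4929
−0.135·log₂(0.135) = 0.3900
−0.212·log₂(0.212) = 0.4744
Sum ≈ 2.6212 → 2.621 bits.

2.621 bits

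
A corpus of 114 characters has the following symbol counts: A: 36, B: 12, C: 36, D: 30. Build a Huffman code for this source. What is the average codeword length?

Probabilities are the counts divided by 114.
Repeatedly combine the two least-probable nodes; the expected code length is the sum of the merged weights.
merge 2/19 + 5/19 → 7/19
merge 6/19 + 6/19 → 12/19
merge 7/19 + 12/19 → 1
L = 7/19 + 12/19 + 1 = 2 bits/symbol.

2 bits/symbol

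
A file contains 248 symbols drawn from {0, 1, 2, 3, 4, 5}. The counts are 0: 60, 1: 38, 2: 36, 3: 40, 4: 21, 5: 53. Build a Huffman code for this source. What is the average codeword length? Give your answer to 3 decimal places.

2.544 bits/symbol

Probabilities are the counts divided by 248.
Repeatedly combine the two least-probable nodes; the expected code length is the sum of the merged weights.
merge 21/248 + 9/62 → 57/248
merge 19/124 + 5/31 → 39/124
merge 53/248 + 57/248 → 55/124
merge 15/62 + 39/124 → 69/124
merge 55/124 + 69/124 → 1
L = 57/248 + 39/124 + 55/124 + 69/124 + 1 = 631/248 ≈ 2.544 bits/symbol.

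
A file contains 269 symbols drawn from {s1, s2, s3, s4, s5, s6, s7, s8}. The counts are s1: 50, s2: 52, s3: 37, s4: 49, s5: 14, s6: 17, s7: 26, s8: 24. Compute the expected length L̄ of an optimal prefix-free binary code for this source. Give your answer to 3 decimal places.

2.922 bits/symbol

Probabilities are the counts divided by 269.
Repeatedly combine the two least-probable nodes; the expected code length is the sum of the merged weights.
merge 14/269 + 17/269 → 31/269
merge 24/269 + 26/269 → 50/269
merge 31/269 + 37/269 → 68/269
merge 49/269 + 50/269 → 99/269
merge 50/269 + 52/269 → 102/269
merge 68/269 + 99/269 → 167/269
merge 102/269 + 167/269 → 1
L = 31/269 + 50/269 + 68/269 + 99/269 + 102/269 + 167/269 + 1 = 786/269 ≈ 2.922 bits/symbol.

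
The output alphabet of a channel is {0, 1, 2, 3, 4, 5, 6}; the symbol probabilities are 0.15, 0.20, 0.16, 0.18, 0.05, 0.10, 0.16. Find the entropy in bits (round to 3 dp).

H = −Σ pᵢ log₂ pᵢ.
−0.15·log₂(0.15) = 0.4105
−0.20·log₂(0.20) = 0.4644
−0.16·log₂(0.16) = 0.4230
−0.18·log₂(0.18) = 0.4453
−0.05·log₂(0.05) = 0.2161
−0.10·log₂(0.10) = 0.3322
−0.16·log₂(0.16) = 0.4230
Sum ≈ 2.7146 → 2.715 bits.

2.715 bits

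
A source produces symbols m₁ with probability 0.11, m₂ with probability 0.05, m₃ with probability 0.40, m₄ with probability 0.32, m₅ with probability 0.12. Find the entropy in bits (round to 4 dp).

H = −Σ pᵢ log₂ pᵢ.
−0.11·log₂(0.11) = 0.3503
−0.05·log₂(0.05) = 0.2161
−0.40·log₂(0.40) = 0.5288
−0.32·log₂(0.32) = 0.5260
−0.12·log₂(0.12) = 0.3671
Sum ≈ 1.9883 → 1.9883 bits.

1.9883 bits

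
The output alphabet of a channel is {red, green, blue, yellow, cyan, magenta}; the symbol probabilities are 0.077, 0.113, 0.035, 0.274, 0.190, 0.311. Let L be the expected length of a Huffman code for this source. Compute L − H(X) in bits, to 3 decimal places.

0.036 bits

Entropy H = −Σ p log₂ p ≈ 2.3006 bits.
Huffman merges: 7/200+77/1000→14/125; 14/125+113/1000→9/40; 19/100+9/40→83/200; 137/500+311/1000→117/200; 83/200+117/200→1. L = 2337/1000 ≈ 2.3370.
L − H = 2.3370 − 2.3006 = 0.036 bits.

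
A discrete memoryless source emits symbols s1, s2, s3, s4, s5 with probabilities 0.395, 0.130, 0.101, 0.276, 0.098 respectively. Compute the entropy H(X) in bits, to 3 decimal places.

H = −Σ pᵢ log₂ pᵢ.
−0.395·log₂(0.395) = 0.5293
−0.130·log₂(0.130) = 0.3826
−0.101·log₂(0.101) = 0.3341
−0.276·log₂(0.276) = 0.5126
−0.098·log₂(0.098) = 0.3284
Sum ≈ 2.0870 → 2.087 bits.

2.087 bits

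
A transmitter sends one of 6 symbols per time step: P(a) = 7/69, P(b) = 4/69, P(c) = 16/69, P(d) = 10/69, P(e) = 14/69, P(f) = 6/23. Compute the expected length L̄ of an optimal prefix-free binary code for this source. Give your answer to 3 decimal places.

Repeatedly combine the two least-probable nodes; the expected code length is the sum of the merged weights.
merge 4/69 + 7/69 → 11/69
merge 10/69 + 11/69 → 7/23
merge 14/69 + 16/69 → 10/23
merge 6/23 + 7/23 → 13/23
merge 10/23 + 13/23 → 1
L = 11/69 + 7/23 + 10/23 + 13/23 + 1 = 170/69 ≈ 2.464 bits/symbol.

2.464 bits/symbol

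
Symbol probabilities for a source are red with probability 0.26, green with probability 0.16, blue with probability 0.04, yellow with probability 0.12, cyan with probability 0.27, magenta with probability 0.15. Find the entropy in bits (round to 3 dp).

H = −Σ pᵢ log₂ pᵢ.
−0.26·log₂(0.26) = 0.5053
−0.16·log₂(0.16) = 0.4230
−0.04·log₂(0.04) = 0.1858
−0.12·log₂(0.12) = 0.3671
−0.27·log₂(0.27) = 0.5100
−0.15·log₂(0.15) = 0.4105
Sum ≈ 2.4017 → 2.402 bits.

2.402 bits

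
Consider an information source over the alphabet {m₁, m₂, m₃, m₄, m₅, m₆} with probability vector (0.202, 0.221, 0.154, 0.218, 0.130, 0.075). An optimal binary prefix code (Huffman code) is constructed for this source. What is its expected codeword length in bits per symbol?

2.561 bits/symbol

Repeatedly combine the two least-probable nodes; the expected code length is the sum of the merged weights.
merge 3/40 + 13/100 → 41/200
merge 77/500 + 101/500 → 89/250
merge 41/200 + 109/500 → 423/1000
merge 221/1000 + 89/250 → 577/1000
merge 423/1000 + 577/1000 → 1
L = 41/200 + 89/250 + 423/1000 + 577/1000 + 1 = 2561/1000 = 2.561 bits/symbol.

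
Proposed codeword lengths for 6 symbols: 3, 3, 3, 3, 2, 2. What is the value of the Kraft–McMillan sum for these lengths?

1

With common denominator 2^3 = 8: Σ 2^(−ℓᵢ) = 1/8 + 1/8 + 1/8 + 1/8 + 2/8 + 2/8 = 8/8 = 1.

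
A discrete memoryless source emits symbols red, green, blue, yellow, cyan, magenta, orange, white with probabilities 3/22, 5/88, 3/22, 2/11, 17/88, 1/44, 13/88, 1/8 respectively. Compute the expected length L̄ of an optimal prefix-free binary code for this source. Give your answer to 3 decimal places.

2.886 bits/symbol

Repeatedly combine the two least-probable nodes; the expected code length is the sum of the merged weights.
merge 1/44 + 5/88 → 7/88
merge 7/88 + 1/8 → 9/44
merge 3/22 + 3/22 → 3/11
merge 13/88 + 2/11 → 29/88
merge 17/88 + 9/44 → 35/88
merge 3/11 + 29/88 → 53/88
merge 35/88 + 53/88 → 1
L = 7/88 + 9/44 + 3/11 + 29/88 + 35/88 + 53/88 + 1 = 127/44 ≈ 2.886 bits/symbol.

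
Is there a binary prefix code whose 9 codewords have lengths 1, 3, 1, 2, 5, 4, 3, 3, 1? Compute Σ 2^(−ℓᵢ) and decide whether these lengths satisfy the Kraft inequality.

2.21875; no

With common denominator 2^5 = 32: Σ 2^(−ℓᵢ) = 16/32 + 4/32 + 16/32 + 8/32 + 1/32 + 2/32 + 4/32 + 4/32 + 16/32 = 71/32 = 2.21875.
Kraft's inequality requires Σ ≤ 1; here Σ = 2.21875 > 1, so no such prefix code exists.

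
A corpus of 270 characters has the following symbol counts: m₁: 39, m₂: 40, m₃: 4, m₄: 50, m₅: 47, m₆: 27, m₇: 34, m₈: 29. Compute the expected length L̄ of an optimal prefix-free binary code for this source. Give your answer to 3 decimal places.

2.930 bits/symbol

Probabilities are the counts divided by 270.
Repeatedly combine the two least-probable nodes; the expected code length is the sum of the merged weights.
merge 2/135 + 1/10 → 31/270
merge 29/270 + 31/270 → 2/9
merge 17/135 + 13/90 → 73/270
merge 4/27 + 47/270 → 29/90
merge 5/27 + 2/9 → 11/27
merge 73/270 + 29/90 → 16/27
merge 11/27 + 16/27 → 1
L = 31/270 + 2/9 + 73/270 + 29/90 + 11/27 + 16/27 + 1 = 791/270 ≈ 2.930 bits/symbol.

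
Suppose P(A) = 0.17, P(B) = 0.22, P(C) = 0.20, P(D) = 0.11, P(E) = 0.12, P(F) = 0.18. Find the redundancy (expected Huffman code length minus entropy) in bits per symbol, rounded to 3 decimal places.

0.038 bits

Entropy H = −Σ p log₂ p ≈ 2.5422 bits.
Huffman merges: 11/100+3/25→23/100; 17/100+9/50→7/20; 1/5+11/50→21/50; 23/100+7/20→29/50; 21/50+29/50→1. L = 129/50 ≈ 2.5800.
L − H = 2.5800 − 2.5422 = 0.038 bits.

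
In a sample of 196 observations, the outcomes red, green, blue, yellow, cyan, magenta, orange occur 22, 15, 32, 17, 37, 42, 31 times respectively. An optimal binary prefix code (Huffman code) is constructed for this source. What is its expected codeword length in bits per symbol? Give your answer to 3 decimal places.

Probabilities are the counts divided by 196.
Repeatedly combine the two least-probable nodes; the expected code length is the sum of the merged weights.
merge 15/196 + 17/196 → 8/49
merge 11/98 + 31/196 → 53/196
merge 8/49 + 8/49 → 16/49
merge 37/196 + 3/14 → 79/196
merge 53/196 + 16/49 → 117/196
merge 79/196 + 117/196 → 1
L = 8/49 + 53/196 + 16/49 + 79/196 + 117/196 + 1 = 541/196 ≈ 2.760 bits/symbol.

2.760 bits/symbol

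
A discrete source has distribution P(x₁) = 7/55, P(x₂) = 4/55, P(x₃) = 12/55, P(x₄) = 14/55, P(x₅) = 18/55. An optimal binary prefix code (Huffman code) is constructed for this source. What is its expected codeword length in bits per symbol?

2.2 bits/symbol

Repeatedly combine the two least-probable nodes; the expected code length is the sum of the merged weights.
merge 4/55 + 7/55 → 1/5
merge 1/5 + 12/55 → 23/55
merge 14/55 + 18/55 → 32/55
merge 23/55 + 32/55 → 1
L = 1/5 + 23/55 + 32/55 + 1 = 11/5 = 2.2 bits/symbol.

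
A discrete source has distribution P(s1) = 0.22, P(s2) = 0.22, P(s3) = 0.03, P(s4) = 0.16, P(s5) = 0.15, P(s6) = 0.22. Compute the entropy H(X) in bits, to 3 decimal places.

2.427 bits

H = −Σ pᵢ log₂ pᵢ.
−0.22·log₂(0.22) = 0.4806
−0.22·log₂(0.22) = 0.4806
−0.03·log₂(0.03) = 0.1518
−0.16·log₂(0.16) = 0.4230
−0.15·log₂(0.15) = 0.4105
−0.22·log₂(0.22) = 0.4806
Sum ≈ 2.4270 → 2.427 bits.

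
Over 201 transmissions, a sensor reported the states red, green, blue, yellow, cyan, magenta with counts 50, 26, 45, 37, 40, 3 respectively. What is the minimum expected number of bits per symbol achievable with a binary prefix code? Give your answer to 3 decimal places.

2.473 bits/symbol

Probabilities are the counts divided by 201.
Repeatedly combine the two least-probable nodes; the expected code length is the sum of the merged weights.
merge 1/67 + 26/201 → 29/201
merge 29/201 + 37/201 → 22/67
merge 40/201 + 15/67 → 85/201
merge 50/201 + 22/67 → 116/201
merge 85/201 + 116/201 → 1
L = 29/201 + 22/67 + 85/201 + 116/201 + 1 = 497/201 ≈ 2.473 bits/symbol.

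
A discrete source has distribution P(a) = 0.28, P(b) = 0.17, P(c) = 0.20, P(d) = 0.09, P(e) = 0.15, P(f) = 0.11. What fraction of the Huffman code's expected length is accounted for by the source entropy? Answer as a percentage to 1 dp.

Entropy H = −Σ p log₂ p ≈ 2.4867 bits.
Huffman merges: 9/100+11/100→1/5; 3/20+17/100→8/25; 1/5+1/5→2/5; 7/25+8/25→3/5; 2/5+3/5→1. L = 63/25 ≈ 2.5200.
Efficiency = H/L = 2.4867/2.5200 = 98.7%.

98.7%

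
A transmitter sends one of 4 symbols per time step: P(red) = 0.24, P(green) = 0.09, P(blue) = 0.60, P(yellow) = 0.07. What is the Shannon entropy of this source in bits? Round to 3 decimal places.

H = −Σ pᵢ log₂ pᵢ.
−0.24·log₂(0.24) = 0.4941
−0.09·log₂(0.09) = 0.3127
−0.60·log₂(0.60) = 0.4422
−0.07·log₂(0.07) = 0.2686
Sum ≈ 1.5175 → 1.518 bits.

1.518 bits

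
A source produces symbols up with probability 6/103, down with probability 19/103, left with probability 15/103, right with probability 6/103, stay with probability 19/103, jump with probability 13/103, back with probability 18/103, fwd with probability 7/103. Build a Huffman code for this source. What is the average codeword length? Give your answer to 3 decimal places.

2.932 bits/symbol

Repeatedly combine the two least-probable nodes; the expected code length is the sum of the merged weights.
merge 6/103 + 6/103 → 12/103
merge 7/103 + 12/103 → 19/103
merge 13/103 + 15/103 → 28/103
merge 18/103 + 19/103 → 37/103
merge 19/103 + 19/103 → 38/103
merge 28/103 + 37/103 → 65/103
merge 38/103 + 65/103 → 1
L = 12/103 + 19/103 + 28/103 + 37/103 + 38/103 + 65/103 + 1 = 302/103 ≈ 2.932 bits/symbol.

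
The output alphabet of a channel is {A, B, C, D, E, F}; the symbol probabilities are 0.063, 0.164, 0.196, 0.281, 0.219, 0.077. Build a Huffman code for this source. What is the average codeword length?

2.444 bits/symbol

Repeatedly combine the two least-probable nodes; the expected code length is the sum of the merged weights.
merge 63/1000 + 77/1000 → 7/50
merge 7/50 + 41/250 → 38/125
merge 49/250 + 219/1000 → 83/200
merge 281/1000 + 38/125 → 117/200
merge 83/200 + 117/200 → 1
L = 7/50 + 38/125 + 83/200 + 117/200 + 1 = 611/250 = 2.444 bits/symbol.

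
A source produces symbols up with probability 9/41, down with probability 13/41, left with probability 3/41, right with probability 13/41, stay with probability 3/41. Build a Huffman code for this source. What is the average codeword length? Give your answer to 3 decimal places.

2.146 bits/symbol

Repeatedly combine the two least-probable nodes; the expected code length is the sum of the merged weights.
merge 3/41 + 3/41 → 6/41
merge 6/41 + 9/41 → 15/41
merge 13/41 + 13/41 → 26/41
merge 15/41 + 26/41 → 1
L = 6/41 + 15/41 + 26/41 + 1 = 88/41 ≈ 2.146 bits/symbol.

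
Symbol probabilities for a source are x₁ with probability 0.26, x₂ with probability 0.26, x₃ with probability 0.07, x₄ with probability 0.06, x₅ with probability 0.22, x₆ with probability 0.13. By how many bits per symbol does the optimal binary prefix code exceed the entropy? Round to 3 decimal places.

0.004 bits

Entropy H = −Σ p log₂ p ≈ 2.3859 bits.
Huffman merges: 3/50+7/100→13/100; 13/100+13/100→13/50; 11/50+13/50→12/25; 13/50+13/50→13/25; 12/25+13/25→1. L = 239/100 ≈ 2.3900.
L − H = 2.3900 − 2.3859 = 0.004 bits.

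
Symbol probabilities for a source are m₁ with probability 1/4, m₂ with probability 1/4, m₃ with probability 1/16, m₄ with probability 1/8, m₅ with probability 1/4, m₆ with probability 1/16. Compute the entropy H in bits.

2.375 bits

Each probability is a power of 1/2, so log₂(1/p) is an integer.
H = Σ p·log₂(1/p) = 1/4·2 + 1/4·2 + 1/16·4 + 1/8·3 + 1/4·2 + 1/16·4 = 2.375 bits.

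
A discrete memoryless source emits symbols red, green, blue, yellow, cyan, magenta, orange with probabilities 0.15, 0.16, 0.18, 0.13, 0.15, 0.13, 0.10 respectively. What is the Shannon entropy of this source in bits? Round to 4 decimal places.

2.7869 bits

H = −Σ pᵢ log₂ pᵢ.
−0.15·log₂(0.15) = 0.4105
−0.16·log₂(0.16) = 0.4230
−0.18·log₂(0.18) = 0.4453
−0.13·log₂(0.13) = 0.3826
−0.15·log₂(0.15) = 0.4105
−0.13·log₂(0.13) = 0.3826
−0.10·log₂(0.10) = 0.3322
Sum ≈ 2.7869 → 2.7869 bits.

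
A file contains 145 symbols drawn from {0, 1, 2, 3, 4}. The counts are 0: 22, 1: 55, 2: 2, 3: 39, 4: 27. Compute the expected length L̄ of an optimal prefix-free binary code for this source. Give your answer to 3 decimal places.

2.138 bits/symbol

Probabilities are the counts divided by 145.
Repeatedly combine the two least-probable nodes; the expected code length is the sum of the merged weights.
merge 2/145 + 22/145 → 24/145
merge 24/145 + 27/145 → 51/145
merge 39/145 + 51/145 → 18/29
merge 11/29 + 18/29 → 1
L = 24/145 + 51/145 + 18/29 + 1 = 62/29 ≈ 2.138 bits/symbol.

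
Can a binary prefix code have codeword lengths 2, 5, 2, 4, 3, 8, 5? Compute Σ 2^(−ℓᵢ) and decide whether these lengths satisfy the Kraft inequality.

With common denominator 2^8 = 256: Σ 2^(−ℓᵢ) = 64/256 + 8/256 + 64/256 + 16/256 + 32/256 + 1/256 + 8/256 = 193/256 = 0.75390625.
Kraft's inequality requires Σ ≤ 1; here Σ = 0.75390625 ≤ 1, so such a prefix code exists.

0.75390625; yes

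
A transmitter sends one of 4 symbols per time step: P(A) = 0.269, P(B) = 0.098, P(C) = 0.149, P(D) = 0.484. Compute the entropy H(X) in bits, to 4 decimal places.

1.7539 bits

H = −Σ pᵢ log₂ pᵢ.
−0.269·log₂(0.269) = 0.5096
−0.098·log₂(0.098) = 0.3284
−0.149·log₂(0.149) = 0.4092
−0.484·log₂(0.484) = 0.5067
Sum ≈ 1.7539 → 1.7539 bits.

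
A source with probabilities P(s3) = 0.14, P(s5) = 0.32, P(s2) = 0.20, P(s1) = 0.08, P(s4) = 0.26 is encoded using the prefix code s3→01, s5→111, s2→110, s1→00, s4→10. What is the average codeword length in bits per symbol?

L̄ = Σ pᵢ·ℓᵢ = 0.14·2 + 0.32·3 + 0.20·3 + 0.08·2 + 0.26·2 = 2.52 bits/symbol.

2.52 bits/symbol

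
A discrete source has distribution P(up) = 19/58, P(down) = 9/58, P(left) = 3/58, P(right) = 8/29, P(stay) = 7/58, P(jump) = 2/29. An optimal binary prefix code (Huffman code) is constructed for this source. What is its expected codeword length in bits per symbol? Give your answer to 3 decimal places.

2.362 bits/symbol

Repeatedly combine the two least-probable nodes; the expected code length is the sum of the merged weights.
merge 3/58 + 2/29 → 7/58
merge 7/58 + 7/58 → 7/29
merge 9/58 + 7/29 → 23/58
merge 8/29 + 19/58 → 35/58
merge 23/58 + 35/58 → 1
L = 7/58 + 7/29 + 23/58 + 35/58 + 1 = 137/58 ≈ 2.362 bits/symbol.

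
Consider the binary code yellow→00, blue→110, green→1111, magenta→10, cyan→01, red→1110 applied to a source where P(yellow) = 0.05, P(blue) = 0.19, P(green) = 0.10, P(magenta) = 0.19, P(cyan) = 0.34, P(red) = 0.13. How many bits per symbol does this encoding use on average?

L̄ = Σ pᵢ·ℓᵢ = 0.05·2 + 0.19·3 + 0.10·4 + 0.19·2 + 0.34·2 + 0.13·4 = 2.65 bits/symbol.

2.65 bits/symbol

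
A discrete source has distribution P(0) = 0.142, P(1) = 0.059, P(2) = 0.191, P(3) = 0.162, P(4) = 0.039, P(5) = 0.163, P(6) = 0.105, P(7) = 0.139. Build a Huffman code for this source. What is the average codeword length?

Repeatedly combine the two least-probable nodes; the expected code length is the sum of the merged weights.
merge 39/1000 + 59/1000 → 49/500
merge 49/500 + 21/200 → 203/1000
merge 139/1000 + 71/500 → 281/1000
merge 81/500 + 163/1000 → 13/40
merge 191/1000 + 203/1000 → 197/500
merge 281/1000 + 13/40 → 303/500
merge 197/500 + 303/500 → 1
L = 49/500 + 203/1000 + 281/1000 + 13/40 + 197/500 + 303/500 + 1 = 2907/1000 = 2.907 bits/symbol.

2.907 bits/symbol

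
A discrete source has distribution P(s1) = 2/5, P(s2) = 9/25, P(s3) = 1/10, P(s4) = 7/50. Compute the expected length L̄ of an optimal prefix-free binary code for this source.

Repeatedly combine the two least-probable nodes; the expected code length is the sum of the merged weights.
merge 1/10 + 7/50 → 6/25
merge 6/25 + 9/25 → 3/5
merge 2/5 + 3/5 → 1
L = 6/25 + 3/5 + 1 = 46/25 = 1.84 bits/symbol.

1.84 bits/symbol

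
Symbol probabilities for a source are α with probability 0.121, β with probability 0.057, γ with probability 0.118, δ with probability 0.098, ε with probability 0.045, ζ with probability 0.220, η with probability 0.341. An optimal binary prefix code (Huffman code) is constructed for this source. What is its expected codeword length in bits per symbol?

Repeatedly combine the two least-probable nodes; the expected code length is the sum of the merged weights.
merge 9/200 + 57/1000 → 51/500
merge 49/500 + 51/500 → 1/5
merge 59/500 + 121/1000 → 239/1000
merge 1/5 + 11/50 → 21/50
merge 239/1000 + 341/1000 → 29/50
merge 21/50 + 29/50 → 1
L = 51/500 + 1/5 + 239/1000 + 21/50 + 29/50 + 1 = 2541/1000 = 2.541 bits/symbol.

2.541 bits/symbol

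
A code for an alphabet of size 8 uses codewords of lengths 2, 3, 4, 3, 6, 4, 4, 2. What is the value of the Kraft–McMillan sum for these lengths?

With common denominator 2^6 = 64: Σ 2^(−ℓᵢ) = 16/64 + 8/64 + 4/64 + 8/64 + 1/64 + 4/64 + 4/64 + 16/64 = 61/64 = 0.953125.

0.953125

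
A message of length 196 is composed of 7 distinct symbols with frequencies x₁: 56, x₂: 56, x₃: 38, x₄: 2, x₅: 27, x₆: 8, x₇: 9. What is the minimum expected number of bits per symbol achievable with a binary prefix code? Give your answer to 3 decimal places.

2.383 bits/symbol

Probabilities are the counts divided by 196.
Repeatedly combine the two least-probable nodes; the expected code length is the sum of the merged weights.
merge 1/98 + 2/49 → 5/98
merge 9/196 + 5/98 → 19/196
merge 19/196 + 27/196 → 23/98
merge 19/98 + 23/98 → 3/7
merge 2/7 + 2/7 → 4/7
merge 3/7 + 4/7 → 1
L = 5/98 + 19/196 + 23/98 + 3/7 + 4/7 + 1 = 467/196 ≈ 2.383 bits/symbol.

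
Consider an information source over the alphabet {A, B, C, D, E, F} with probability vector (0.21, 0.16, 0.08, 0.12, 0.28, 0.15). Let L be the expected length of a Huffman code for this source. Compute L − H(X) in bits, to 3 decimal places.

Entropy H = −Σ p log₂ p ≈ 2.4792 bits.
Huffman merges: 2/25+3/25→1/5; 3/20+4/25→31/100; 1/5+21/100→41/100; 7/25+31/100→59/100; 41/100+59/100→1. L = 251/100 ≈ 2.5100.
L − H = 2.5100 − 2.4792 = 0.031 bits.

0.031 bits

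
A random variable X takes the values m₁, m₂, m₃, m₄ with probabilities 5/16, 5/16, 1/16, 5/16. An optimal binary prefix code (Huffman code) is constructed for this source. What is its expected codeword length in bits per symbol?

Repeatedly combine the two least-probable nodes; the expected code length is the sum of the merged weights.
merge 1/16 + 5/16 → 3/8
merge 5/16 + 5/16 → 5/8
merge 3/8 + 5/8 → 1
L = 3/8 + 5/8 + 1 = 2 bits/symbol.

2 bits/symbol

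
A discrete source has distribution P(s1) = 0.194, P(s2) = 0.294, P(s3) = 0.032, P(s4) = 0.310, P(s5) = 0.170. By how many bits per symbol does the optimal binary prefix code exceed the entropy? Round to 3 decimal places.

Entropy H = −Σ p log₂ p ≈ 2.0955 bits.
Huffman merges: 4/125+17/100→101/500; 97/500+101/500→99/250; 147/500+31/100→151/250; 99/250+151/250→1. L = 1101/500 ≈ 2.2020.
L − H = 2.2020 − 2.0955 = 0.106 bits.

0.106 bits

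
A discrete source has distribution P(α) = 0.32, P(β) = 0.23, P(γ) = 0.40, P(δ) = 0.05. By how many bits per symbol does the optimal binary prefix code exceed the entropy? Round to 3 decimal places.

0.121 bits

Entropy H = −Σ p log₂ p ≈ 1.7586 bits.
Huffman merges: 1/20+23/100→7/25; 7/25+8/25→3/5; 2/5+3/5→1. L = 47/25 ≈ 1.8800.
L − H = 1.8800 − 1.7586 = 0.121 bits.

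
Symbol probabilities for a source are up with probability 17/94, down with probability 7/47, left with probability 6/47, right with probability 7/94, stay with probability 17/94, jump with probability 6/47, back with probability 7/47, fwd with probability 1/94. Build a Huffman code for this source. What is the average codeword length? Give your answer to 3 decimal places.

2.904 bits/symbol

Repeatedly combine the two least-probable nodes; the expected code length is the sum of the merged weights.
merge 1/94 + 7/94 → 4/47
merge 4/47 + 6/47 → 10/47
merge 6/47 + 7/47 → 13/47
merge 7/47 + 17/94 → 31/94
merge 17/94 + 10/47 → 37/94
merge 13/47 + 31/94 → 57/94
merge 37/94 + 57/94 → 1
L = 4/47 + 10/47 + 13/47 + 31/94 + 37/94 + 57/94 + 1 = 273/94 ≈ 2.904 bits/symbol.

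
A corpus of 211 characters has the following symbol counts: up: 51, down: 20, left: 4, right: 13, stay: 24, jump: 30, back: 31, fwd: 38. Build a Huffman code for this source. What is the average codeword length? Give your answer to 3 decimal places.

Probabilities are the counts divided by 211.
Repeatedly combine the two least-probable nodes; the expected code length is the sum of the merged weights.
merge 4/211 + 13/211 → 17/211
merge 17/211 + 20/211 → 37/211
merge 24/211 + 30/211 → 54/211
merge 31/211 + 37/211 → 68/211
merge 38/211 + 51/211 → 89/211
merge 54/211 + 68/211 → 122/211
merge 89/211 + 122/211 → 1
L = 17/211 + 37/211 + 54/211 + 68/211 + 89/211 + 122/211 + 1 = 598/211 ≈ 2.834 bits/symbol.

2.834 bits/symbol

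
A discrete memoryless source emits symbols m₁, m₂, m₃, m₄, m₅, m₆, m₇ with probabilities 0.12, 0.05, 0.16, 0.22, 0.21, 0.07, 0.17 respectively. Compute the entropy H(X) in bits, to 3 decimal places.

2.663 bits

H = −Σ pᵢ log₂ pᵢ.
−0.12·log₂(0.12) = 0.3671
−0.05·log₂(0.05) = 0.2161
−0.16·log₂(0.16) = 0.4230
−0.22·log₂(0.22) = 0.4806
−0.21·log₂(0.21) = 0.4728
−0.07·log₂(0.07) = 0.2686
−0.17·log₂(0.17) = 0.4346
Sum ≈ 2.6627 → 2.663 bits.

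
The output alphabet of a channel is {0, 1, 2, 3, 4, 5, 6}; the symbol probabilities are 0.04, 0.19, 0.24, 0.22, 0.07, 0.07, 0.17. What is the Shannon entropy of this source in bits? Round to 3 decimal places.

H = −Σ pᵢ log₂ pᵢ.
−0.04·log₂(0.04) = 0.1858
−0.19·log₂(0.19) = 0.4552
−0.24·log₂(0.24) = 0.4941
−0.22·log₂(0.22) = 0.4806
−0.07·log₂(0.07) = 0.2686
−0.07·log₂(0.07) = 0.2686
−0.17·log₂(0.17) = 0.4346
Sum ≈ 2.5874 → 2.587 bits.

2.587 bits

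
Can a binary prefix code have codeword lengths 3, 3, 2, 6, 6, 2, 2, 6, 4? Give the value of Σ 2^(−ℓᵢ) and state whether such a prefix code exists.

With common denominator 2^6 = 64: Σ 2^(−ℓᵢ) = 8/64 + 8/64 + 16/64 + 1/64 + 1/64 + 16/64 + 16/64 + 1/64 + 4/64 = 71/64 = 1.109375.
Kraft's inequality requires Σ ≤ 1; here Σ = 1.109375 > 1, so no such prefix code exists.

1.109375; no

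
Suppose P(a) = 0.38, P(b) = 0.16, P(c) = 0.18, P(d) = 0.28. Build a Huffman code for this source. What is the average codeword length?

Repeatedly combine the two least-probable nodes; the expected code length is the sum of the merged weights.
merge 4/25 + 9/50 → 17/50
merge 7/25 + 17/50 → 31/50
merge 19/50 + 31/50 → 1
L = 17/50 + 31/50 + 1 = 49/25 = 1.96 bits/symbol.

1.96 bits/symbol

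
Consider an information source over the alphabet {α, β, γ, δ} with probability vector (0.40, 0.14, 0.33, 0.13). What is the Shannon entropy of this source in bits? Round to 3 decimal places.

H = −Σ pᵢ log₂ pᵢ.
−0.40·log₂(0.40) = 0.5288
−0.14·log₂(0.14) = 0.3971
−0.33·log₂(0.33) = 0.5278
−0.13·log₂(0.13) = 0.3826
Sum ≈ 1.8363 → 1.836 bits.

1.836 bits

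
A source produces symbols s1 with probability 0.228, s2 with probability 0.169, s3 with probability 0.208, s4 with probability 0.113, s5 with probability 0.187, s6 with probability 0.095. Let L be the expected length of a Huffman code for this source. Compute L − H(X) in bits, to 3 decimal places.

0.043 bits

Entropy H = −Σ p log₂ p ≈ 2.5214 bits.
Huffman merges: 19/200+113/1000→26/125; 169/1000+187/1000→89/250; 26/125+26/125→52/125; 57/250+89/250→73/125; 52/125+73/125→1. L = 641/250 ≈ 2.5640.
L − H = 2.5640 − 2.5214 = 0.043 bits.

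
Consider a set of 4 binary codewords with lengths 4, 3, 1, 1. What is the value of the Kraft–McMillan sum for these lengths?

1.1875

With common denominator 2^4 = 16: Σ 2^(−ℓᵢ) = 1/16 + 2/16 + 8/16 + 8/16 = 19/16 = 1.1875.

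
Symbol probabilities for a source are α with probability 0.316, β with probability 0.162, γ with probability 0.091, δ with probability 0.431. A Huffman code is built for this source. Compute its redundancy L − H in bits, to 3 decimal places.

Entropy H = −Σ p log₂ p ≈ 1.7886 bits.
Huffman merges: 91/1000+81/500→253/1000; 253/1000+79/250→569/1000; 431/1000+569/1000→1. L = 911/500 ≈ 1.8220.
L − H = 1.8220 − 1.7886 = 0.033 bits.

0.033 bits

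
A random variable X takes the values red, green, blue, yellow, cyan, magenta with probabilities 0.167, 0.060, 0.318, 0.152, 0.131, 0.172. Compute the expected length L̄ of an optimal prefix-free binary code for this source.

Repeatedly combine the two least-probable nodes; the expected code length is the sum of the merged weights.
merge 3/50 + 131/1000 → 191/1000
merge 19/125 + 167/1000 → 319/1000
merge 43/250 + 191/1000 → 363/1000
merge 159/500 + 319/1000 → 637/1000
merge 363/1000 + 637/1000 → 1
L = 191/1000 + 319/1000 + 363/1000 + 637/1000 + 1 = 251/100 = 2.51 bits/symbol.

2.51 bits/symbol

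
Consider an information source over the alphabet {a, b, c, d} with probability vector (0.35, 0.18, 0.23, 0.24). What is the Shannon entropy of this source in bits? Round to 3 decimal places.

H = −Σ pᵢ log₂ pᵢ.
−0.35·log₂(0.35) = 0.5301
−0.18·log₂(0.18) = 0.4453
−0.23·log₂(0.23) = 0.4877
−0.24·log₂(0.24) = 0.4941
Sum ≈ 1.9572 → 1.957 bits.

1.957 bits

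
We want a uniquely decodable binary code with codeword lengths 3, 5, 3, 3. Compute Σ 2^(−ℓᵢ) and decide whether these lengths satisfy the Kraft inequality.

With common denominator 2^5 = 32: Σ 2^(−ℓᵢ) = 4/32 + 1/32 + 4/32 + 4/32 = 13/32 = 0.40625.
Kraft's inequality requires Σ ≤ 1; here Σ = 0.40625 ≤ 1, so such a prefix code exists.

0.40625; yes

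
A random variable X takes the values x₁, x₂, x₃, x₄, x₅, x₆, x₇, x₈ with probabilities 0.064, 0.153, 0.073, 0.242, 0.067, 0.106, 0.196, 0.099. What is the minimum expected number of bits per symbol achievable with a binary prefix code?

2.865 bits/symbol

Repeatedly combine the two least-probable nodes; the expected code length is the sum of the merged weights.
merge 8/125 + 67/1000 → 131/1000
merge 73/1000 + 99/1000 → 43/250
merge 53/500 + 131/1000 → 237/1000
merge 153/1000 + 43/250 → 13/40
merge 49/250 + 237/1000 → 433/1000
merge 121/500 + 13/40 → 567/1000
merge 433/1000 + 567/1000 → 1
L = 131/1000 + 43/250 + 237/1000 + 13/40 + 433/1000 + 567/1000 + 1 = 573/200 = 2.865 bits/symbol.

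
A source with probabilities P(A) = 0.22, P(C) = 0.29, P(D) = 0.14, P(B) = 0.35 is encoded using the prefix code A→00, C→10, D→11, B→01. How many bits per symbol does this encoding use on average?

L̄ = Σ pᵢ·ℓᵢ = 0.22·2 + 0.29·2 + 0.14·2 + 0.35·2 = 2 bits/symbol.

2 bits/symbol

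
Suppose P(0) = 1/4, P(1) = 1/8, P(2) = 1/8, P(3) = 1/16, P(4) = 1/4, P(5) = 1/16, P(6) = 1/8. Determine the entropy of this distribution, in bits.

2.625 bits

Each probability is a power of 1/2, so log₂(1/p) is an integer.
H = Σ p·log₂(1/p) = 1/4·2 + 1/8·3 + 1/8·3 + 1/16·4 + 1/4·2 + 1/16·4 + 1/8·3 = 2.625 bits.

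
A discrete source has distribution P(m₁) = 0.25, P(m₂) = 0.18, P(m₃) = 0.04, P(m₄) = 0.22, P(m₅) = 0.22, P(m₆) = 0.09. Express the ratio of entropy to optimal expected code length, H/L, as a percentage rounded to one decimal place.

98.6%

Entropy H = −Σ p log₂ p ≈ 2.4049 bits.
Huffman merges: 1/25+9/100→13/100; 13/100+9/50→31/100; 11/50+11/50→11/25; 1/4+31/100→14/25; 11/25+14/25→1. L = 61/25 ≈ 2.4400.
Efficiency = H/L = 2.4049/2.4400 = 98.6%.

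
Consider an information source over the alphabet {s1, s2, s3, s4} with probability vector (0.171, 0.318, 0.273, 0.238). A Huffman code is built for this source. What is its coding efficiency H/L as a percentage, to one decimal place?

98.3%

Entropy H = −Σ p log₂ p ≈ 1.9655 bits.
Huffman merges: 171/1000+119/500→409/1000; 273/1000+159/500→591/1000; 409/1000+591/1000→1. L = 2 ≈ 2.0000.
Efficiency = H/L = 1.9655/2.0000 = 98.3%.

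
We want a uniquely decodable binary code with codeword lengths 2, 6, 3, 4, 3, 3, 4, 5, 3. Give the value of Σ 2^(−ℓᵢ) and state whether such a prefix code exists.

0.921875; yes

With common denominator 2^6 = 64: Σ 2^(−ℓᵢ) = 16/64 + 1/64 + 8/64 + 4/64 + 8/64 + 8/64 + 4/64 + 2/64 + 8/64 = 59/64 = 0.921875.
Kraft's inequality requires Σ ≤ 1; here Σ = 0.921875 ≤ 1, so such a prefix code exists.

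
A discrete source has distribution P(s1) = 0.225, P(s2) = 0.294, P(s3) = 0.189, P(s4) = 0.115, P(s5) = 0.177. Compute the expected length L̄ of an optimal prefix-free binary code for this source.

2.292 bits/symbol

Repeatedly combine the two least-probable nodes; the expected code length is the sum of the merged weights.
merge 23/200 + 177/1000 → 73/250
merge 189/1000 + 9/40 → 207/500
merge 73/250 + 147/500 → 293/500
merge 207/500 + 293/500 → 1
L = 73/250 + 207/500 + 293/500 + 1 = 573/250 = 2.292 bits/symbol.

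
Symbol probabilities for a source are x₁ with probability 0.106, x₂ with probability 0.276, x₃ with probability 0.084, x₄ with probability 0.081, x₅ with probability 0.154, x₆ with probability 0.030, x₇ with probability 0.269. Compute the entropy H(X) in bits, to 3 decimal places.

H = −Σ pᵢ log₂ pᵢ.
−0.106·log₂(0.106) = 0.3432
−0.276·log₂(0.276) = 0.5126
−0.084·log₂(0.084) = 0.3002
−0.081·log₂(0.081) = 0.2937
−0.154·log₂(0.154) = 0.4156
−0.030·log₂(0.030) = 0.1518
−0.269·log₂(0.269) = 0.5096
Sum ≈ 2.5267 → 2.527 bits.

2.527 bits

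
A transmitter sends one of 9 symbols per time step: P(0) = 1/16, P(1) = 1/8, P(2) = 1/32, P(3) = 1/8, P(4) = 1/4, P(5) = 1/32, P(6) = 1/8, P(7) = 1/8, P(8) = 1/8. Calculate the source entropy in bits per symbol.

Each probability is a power of 1/2, so log₂(1/p) is an integer.
H = Σ p·log₂(1/p) = 1/16·4 + 1/8·3 + 1/32·5 + 1/8·3 + 1/4·2 + 1/32·5 + 1/8·3 + 1/8·3 + 1/8·3 = 2.9375 bits.

2.9375 bits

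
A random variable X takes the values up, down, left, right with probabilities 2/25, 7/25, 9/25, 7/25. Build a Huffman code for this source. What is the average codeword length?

Repeatedly combine the two least-probable nodes; the expected code length is the sum of the merged weights.
merge 2/25 + 7/25 → 9/25
merge 7/25 + 9/25 → 16/25
merge 9/25 + 16/25 → 1
L = 9/25 + 16/25 + 1 = 2 bits/symbol.

2 bits/symbol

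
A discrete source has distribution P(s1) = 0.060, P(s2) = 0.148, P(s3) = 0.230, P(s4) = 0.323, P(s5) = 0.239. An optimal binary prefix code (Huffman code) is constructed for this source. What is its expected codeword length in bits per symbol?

2.208 bits/symbol

Repeatedly combine the two least-probable nodes; the expected code length is the sum of the merged weights.
merge 3/50 + 37/250 → 26/125
merge 26/125 + 23/100 → 219/500
merge 239/1000 + 323/1000 → 281/500
merge 219/500 + 281/500 → 1
L = 26/125 + 219/500 + 281/500 + 1 = 276/125 = 2.208 bits/symbol.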